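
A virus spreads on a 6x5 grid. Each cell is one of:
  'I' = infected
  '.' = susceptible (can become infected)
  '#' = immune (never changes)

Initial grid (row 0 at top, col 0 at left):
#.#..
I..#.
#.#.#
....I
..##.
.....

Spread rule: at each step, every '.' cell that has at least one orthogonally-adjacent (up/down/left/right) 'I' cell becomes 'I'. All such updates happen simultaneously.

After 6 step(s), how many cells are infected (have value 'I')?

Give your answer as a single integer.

Answer: 19

Derivation:
Step 0 (initial): 2 infected
Step 1: +3 new -> 5 infected
Step 2: +6 new -> 11 infected
Step 3: +2 new -> 13 infected
Step 4: +3 new -> 16 infected
Step 5: +2 new -> 18 infected
Step 6: +1 new -> 19 infected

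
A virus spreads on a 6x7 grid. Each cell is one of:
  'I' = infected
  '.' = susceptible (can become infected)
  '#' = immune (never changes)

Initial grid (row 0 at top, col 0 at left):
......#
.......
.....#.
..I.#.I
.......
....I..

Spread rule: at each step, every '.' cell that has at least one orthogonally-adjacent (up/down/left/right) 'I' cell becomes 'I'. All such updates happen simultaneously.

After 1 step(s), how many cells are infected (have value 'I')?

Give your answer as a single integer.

Step 0 (initial): 3 infected
Step 1: +10 new -> 13 infected

Answer: 13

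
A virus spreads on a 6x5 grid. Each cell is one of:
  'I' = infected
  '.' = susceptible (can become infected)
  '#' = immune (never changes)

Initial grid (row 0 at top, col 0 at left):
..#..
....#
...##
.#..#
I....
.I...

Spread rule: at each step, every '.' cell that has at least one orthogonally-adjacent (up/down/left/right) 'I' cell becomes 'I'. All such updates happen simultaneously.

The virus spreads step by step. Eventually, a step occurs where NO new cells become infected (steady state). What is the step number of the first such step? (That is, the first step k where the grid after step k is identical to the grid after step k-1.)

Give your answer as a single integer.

Step 0 (initial): 2 infected
Step 1: +4 new -> 6 infected
Step 2: +3 new -> 9 infected
Step 3: +5 new -> 14 infected
Step 4: +5 new -> 19 infected
Step 5: +2 new -> 21 infected
Step 6: +1 new -> 22 infected
Step 7: +1 new -> 23 infected
Step 8: +1 new -> 24 infected
Step 9: +0 new -> 24 infected

Answer: 9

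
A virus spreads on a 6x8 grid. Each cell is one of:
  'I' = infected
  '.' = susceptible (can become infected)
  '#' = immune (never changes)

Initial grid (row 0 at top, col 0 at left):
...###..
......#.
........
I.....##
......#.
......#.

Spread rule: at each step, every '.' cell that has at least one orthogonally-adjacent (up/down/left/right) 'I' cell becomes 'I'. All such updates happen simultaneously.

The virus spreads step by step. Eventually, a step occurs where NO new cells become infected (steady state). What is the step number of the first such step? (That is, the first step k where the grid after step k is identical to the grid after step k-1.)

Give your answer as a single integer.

Step 0 (initial): 1 infected
Step 1: +3 new -> 4 infected
Step 2: +5 new -> 9 infected
Step 3: +6 new -> 15 infected
Step 4: +6 new -> 21 infected
Step 5: +6 new -> 27 infected
Step 6: +4 new -> 31 infected
Step 7: +3 new -> 34 infected
Step 8: +1 new -> 35 infected
Step 9: +1 new -> 36 infected
Step 10: +1 new -> 37 infected
Step 11: +1 new -> 38 infected
Step 12: +0 new -> 38 infected

Answer: 12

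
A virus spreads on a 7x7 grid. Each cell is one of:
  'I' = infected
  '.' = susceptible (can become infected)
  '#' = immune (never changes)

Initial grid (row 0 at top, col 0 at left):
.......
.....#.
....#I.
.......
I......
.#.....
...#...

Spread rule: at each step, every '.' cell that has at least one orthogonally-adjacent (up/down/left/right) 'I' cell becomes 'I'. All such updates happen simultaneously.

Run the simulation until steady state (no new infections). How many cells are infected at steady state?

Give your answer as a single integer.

Step 0 (initial): 2 infected
Step 1: +5 new -> 7 infected
Step 2: +8 new -> 15 infected
Step 3: +11 new -> 26 infected
Step 4: +10 new -> 36 infected
Step 5: +6 new -> 42 infected
Step 6: +3 new -> 45 infected
Step 7: +0 new -> 45 infected

Answer: 45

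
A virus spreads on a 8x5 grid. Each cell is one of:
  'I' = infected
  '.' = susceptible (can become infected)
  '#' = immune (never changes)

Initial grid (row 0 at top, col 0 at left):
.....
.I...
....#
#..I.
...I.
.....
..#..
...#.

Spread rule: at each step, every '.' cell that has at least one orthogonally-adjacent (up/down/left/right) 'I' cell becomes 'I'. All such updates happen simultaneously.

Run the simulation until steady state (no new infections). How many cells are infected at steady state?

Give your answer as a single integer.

Answer: 36

Derivation:
Step 0 (initial): 3 infected
Step 1: +10 new -> 13 infected
Step 2: +10 new -> 23 infected
Step 3: +5 new -> 28 infected
Step 4: +4 new -> 32 infected
Step 5: +2 new -> 34 infected
Step 6: +2 new -> 36 infected
Step 7: +0 new -> 36 infected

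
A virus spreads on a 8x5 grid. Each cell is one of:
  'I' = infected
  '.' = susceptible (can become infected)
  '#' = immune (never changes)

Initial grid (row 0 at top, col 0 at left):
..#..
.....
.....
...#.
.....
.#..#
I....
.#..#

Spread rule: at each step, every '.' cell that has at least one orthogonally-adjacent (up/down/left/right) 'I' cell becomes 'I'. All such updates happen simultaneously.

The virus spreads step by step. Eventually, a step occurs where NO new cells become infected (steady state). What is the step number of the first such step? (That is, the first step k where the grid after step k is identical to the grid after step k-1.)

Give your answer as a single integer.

Step 0 (initial): 1 infected
Step 1: +3 new -> 4 infected
Step 2: +2 new -> 6 infected
Step 3: +5 new -> 11 infected
Step 4: +6 new -> 17 infected
Step 5: +4 new -> 21 infected
Step 6: +4 new -> 25 infected
Step 7: +4 new -> 29 infected
Step 8: +2 new -> 31 infected
Step 9: +2 new -> 33 infected
Step 10: +1 new -> 34 infected
Step 11: +0 new -> 34 infected

Answer: 11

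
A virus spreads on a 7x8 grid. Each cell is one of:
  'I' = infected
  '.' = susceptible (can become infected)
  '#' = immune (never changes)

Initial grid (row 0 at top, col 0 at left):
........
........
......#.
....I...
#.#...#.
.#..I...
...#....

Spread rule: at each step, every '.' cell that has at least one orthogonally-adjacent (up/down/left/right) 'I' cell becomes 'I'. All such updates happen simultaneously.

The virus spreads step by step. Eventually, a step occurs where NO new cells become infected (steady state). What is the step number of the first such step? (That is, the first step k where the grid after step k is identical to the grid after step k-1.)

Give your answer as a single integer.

Answer: 8

Derivation:
Step 0 (initial): 2 infected
Step 1: +7 new -> 9 infected
Step 2: +10 new -> 19 infected
Step 3: +9 new -> 28 infected
Step 4: +11 new -> 39 infected
Step 5: +6 new -> 45 infected
Step 6: +4 new -> 49 infected
Step 7: +1 new -> 50 infected
Step 8: +0 new -> 50 infected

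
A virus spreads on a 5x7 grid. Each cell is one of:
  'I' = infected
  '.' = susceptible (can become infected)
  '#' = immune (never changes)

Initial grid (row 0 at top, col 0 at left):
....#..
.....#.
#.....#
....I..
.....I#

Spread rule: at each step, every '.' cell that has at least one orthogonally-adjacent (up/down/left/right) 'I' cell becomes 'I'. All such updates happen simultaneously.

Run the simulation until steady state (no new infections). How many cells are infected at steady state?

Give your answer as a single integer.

Step 0 (initial): 2 infected
Step 1: +4 new -> 6 infected
Step 2: +6 new -> 12 infected
Step 3: +4 new -> 16 infected
Step 4: +5 new -> 21 infected
Step 5: +3 new -> 24 infected
Step 6: +2 new -> 26 infected
Step 7: +1 new -> 27 infected
Step 8: +0 new -> 27 infected

Answer: 27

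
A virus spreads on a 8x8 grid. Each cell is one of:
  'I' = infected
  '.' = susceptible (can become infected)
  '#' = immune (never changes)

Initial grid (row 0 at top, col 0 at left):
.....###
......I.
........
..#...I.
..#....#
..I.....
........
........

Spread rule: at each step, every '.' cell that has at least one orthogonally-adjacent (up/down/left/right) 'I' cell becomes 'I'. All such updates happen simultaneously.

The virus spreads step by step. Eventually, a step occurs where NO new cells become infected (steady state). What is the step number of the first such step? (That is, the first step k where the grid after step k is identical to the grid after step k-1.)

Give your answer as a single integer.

Step 0 (initial): 3 infected
Step 1: +9 new -> 12 infected
Step 2: +13 new -> 25 infected
Step 3: +14 new -> 39 infected
Step 4: +10 new -> 49 infected
Step 5: +6 new -> 55 infected
Step 6: +2 new -> 57 infected
Step 7: +1 new -> 58 infected
Step 8: +0 new -> 58 infected

Answer: 8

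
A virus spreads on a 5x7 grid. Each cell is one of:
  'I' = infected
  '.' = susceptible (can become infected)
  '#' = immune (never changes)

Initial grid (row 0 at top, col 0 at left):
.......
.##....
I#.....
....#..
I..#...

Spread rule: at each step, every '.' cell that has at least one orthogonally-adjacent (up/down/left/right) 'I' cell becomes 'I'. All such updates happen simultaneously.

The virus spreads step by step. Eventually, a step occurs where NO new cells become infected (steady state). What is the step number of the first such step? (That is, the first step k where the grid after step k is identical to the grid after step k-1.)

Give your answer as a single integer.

Answer: 11

Derivation:
Step 0 (initial): 2 infected
Step 1: +3 new -> 5 infected
Step 2: +3 new -> 8 infected
Step 3: +2 new -> 10 infected
Step 4: +3 new -> 13 infected
Step 5: +2 new -> 15 infected
Step 6: +3 new -> 18 infected
Step 7: +3 new -> 21 infected
Step 8: +4 new -> 25 infected
Step 9: +3 new -> 28 infected
Step 10: +2 new -> 30 infected
Step 11: +0 new -> 30 infected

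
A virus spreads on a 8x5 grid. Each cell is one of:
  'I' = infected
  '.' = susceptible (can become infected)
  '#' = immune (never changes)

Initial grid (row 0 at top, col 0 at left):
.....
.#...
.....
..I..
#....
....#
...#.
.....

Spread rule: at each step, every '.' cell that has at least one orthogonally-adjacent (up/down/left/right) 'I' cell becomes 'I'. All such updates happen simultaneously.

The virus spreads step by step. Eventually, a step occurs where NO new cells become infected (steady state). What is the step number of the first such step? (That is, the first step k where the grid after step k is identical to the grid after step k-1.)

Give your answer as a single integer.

Step 0 (initial): 1 infected
Step 1: +4 new -> 5 infected
Step 2: +8 new -> 13 infected
Step 3: +8 new -> 21 infected
Step 4: +7 new -> 28 infected
Step 5: +5 new -> 33 infected
Step 6: +2 new -> 35 infected
Step 7: +1 new -> 36 infected
Step 8: +0 new -> 36 infected

Answer: 8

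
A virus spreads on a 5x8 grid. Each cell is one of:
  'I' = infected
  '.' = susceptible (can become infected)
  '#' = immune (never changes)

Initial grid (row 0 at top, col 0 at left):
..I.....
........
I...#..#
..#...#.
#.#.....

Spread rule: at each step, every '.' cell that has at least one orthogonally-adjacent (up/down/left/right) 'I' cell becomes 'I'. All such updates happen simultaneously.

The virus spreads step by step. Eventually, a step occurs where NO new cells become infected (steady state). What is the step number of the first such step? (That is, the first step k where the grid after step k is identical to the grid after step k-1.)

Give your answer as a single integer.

Step 0 (initial): 2 infected
Step 1: +6 new -> 8 infected
Step 2: +6 new -> 14 infected
Step 3: +4 new -> 18 infected
Step 4: +3 new -> 21 infected
Step 5: +5 new -> 26 infected
Step 6: +4 new -> 30 infected
Step 7: +1 new -> 31 infected
Step 8: +1 new -> 32 infected
Step 9: +1 new -> 33 infected
Step 10: +1 new -> 34 infected
Step 11: +0 new -> 34 infected

Answer: 11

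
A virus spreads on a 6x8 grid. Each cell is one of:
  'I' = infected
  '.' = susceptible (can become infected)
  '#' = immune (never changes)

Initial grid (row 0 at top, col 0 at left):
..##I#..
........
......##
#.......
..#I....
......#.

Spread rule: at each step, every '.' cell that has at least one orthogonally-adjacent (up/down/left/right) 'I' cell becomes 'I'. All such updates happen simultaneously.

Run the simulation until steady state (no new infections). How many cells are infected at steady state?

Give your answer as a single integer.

Answer: 40

Derivation:
Step 0 (initial): 2 infected
Step 1: +4 new -> 6 infected
Step 2: +9 new -> 15 infected
Step 3: +9 new -> 24 infected
Step 4: +8 new -> 32 infected
Step 5: +7 new -> 39 infected
Step 6: +1 new -> 40 infected
Step 7: +0 new -> 40 infected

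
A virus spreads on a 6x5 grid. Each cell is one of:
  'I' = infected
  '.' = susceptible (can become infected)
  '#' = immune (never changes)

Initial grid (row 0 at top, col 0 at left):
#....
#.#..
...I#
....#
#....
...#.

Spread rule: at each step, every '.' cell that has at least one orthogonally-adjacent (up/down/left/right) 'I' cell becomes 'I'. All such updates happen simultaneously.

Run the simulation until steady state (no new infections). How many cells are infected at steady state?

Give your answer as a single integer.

Answer: 23

Derivation:
Step 0 (initial): 1 infected
Step 1: +3 new -> 4 infected
Step 2: +5 new -> 9 infected
Step 3: +7 new -> 16 infected
Step 4: +5 new -> 21 infected
Step 5: +1 new -> 22 infected
Step 6: +1 new -> 23 infected
Step 7: +0 new -> 23 infected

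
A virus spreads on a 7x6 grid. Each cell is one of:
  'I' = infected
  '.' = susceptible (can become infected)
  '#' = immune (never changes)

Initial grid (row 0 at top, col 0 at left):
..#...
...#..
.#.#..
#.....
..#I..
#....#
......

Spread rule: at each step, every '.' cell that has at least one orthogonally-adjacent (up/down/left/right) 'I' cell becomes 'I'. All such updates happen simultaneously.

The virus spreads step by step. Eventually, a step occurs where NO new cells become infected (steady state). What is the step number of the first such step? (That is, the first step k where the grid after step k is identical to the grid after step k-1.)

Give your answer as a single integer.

Answer: 8

Derivation:
Step 0 (initial): 1 infected
Step 1: +3 new -> 4 infected
Step 2: +6 new -> 10 infected
Step 3: +7 new -> 17 infected
Step 4: +6 new -> 23 infected
Step 5: +5 new -> 28 infected
Step 6: +4 new -> 32 infected
Step 7: +2 new -> 34 infected
Step 8: +0 new -> 34 infected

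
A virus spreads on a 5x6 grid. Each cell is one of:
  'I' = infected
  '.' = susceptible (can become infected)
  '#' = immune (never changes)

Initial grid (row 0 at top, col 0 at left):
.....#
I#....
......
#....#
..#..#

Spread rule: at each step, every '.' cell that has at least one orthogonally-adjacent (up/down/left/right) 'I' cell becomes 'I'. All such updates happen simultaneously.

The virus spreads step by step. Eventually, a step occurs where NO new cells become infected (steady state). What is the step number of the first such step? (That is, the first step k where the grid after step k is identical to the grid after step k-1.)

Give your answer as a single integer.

Answer: 8

Derivation:
Step 0 (initial): 1 infected
Step 1: +2 new -> 3 infected
Step 2: +2 new -> 5 infected
Step 3: +3 new -> 8 infected
Step 4: +5 new -> 13 infected
Step 5: +5 new -> 18 infected
Step 6: +4 new -> 22 infected
Step 7: +2 new -> 24 infected
Step 8: +0 new -> 24 infected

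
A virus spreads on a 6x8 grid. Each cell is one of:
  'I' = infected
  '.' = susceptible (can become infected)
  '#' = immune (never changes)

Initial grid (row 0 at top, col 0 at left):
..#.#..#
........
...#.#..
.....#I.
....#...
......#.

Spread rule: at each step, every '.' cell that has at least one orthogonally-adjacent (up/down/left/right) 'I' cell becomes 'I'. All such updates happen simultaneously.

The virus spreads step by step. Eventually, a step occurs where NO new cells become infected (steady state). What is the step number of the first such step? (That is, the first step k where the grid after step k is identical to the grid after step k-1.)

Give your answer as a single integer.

Answer: 11

Derivation:
Step 0 (initial): 1 infected
Step 1: +3 new -> 4 infected
Step 2: +4 new -> 8 infected
Step 3: +5 new -> 13 infected
Step 4: +3 new -> 16 infected
Step 5: +3 new -> 19 infected
Step 6: +5 new -> 24 infected
Step 7: +5 new -> 29 infected
Step 8: +6 new -> 35 infected
Step 9: +4 new -> 39 infected
Step 10: +1 new -> 40 infected
Step 11: +0 new -> 40 infected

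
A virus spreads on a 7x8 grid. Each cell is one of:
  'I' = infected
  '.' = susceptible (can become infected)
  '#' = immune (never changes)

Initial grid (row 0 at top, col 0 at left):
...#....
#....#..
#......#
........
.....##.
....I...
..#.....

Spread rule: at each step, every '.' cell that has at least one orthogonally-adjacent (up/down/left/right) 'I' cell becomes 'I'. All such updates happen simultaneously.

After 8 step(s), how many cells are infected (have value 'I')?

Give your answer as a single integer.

Step 0 (initial): 1 infected
Step 1: +4 new -> 5 infected
Step 2: +6 new -> 11 infected
Step 3: +7 new -> 18 infected
Step 4: +10 new -> 28 infected
Step 5: +8 new -> 36 infected
Step 6: +5 new -> 41 infected
Step 7: +4 new -> 45 infected
Step 8: +2 new -> 47 infected

Answer: 47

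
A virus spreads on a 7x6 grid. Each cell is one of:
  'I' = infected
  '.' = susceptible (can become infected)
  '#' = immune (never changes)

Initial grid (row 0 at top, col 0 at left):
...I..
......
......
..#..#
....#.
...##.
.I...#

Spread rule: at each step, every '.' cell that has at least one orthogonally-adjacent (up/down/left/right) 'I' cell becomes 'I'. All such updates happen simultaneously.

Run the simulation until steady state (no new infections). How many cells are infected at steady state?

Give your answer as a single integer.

Step 0 (initial): 2 infected
Step 1: +6 new -> 8 infected
Step 2: +9 new -> 17 infected
Step 3: +10 new -> 27 infected
Step 4: +6 new -> 33 infected
Step 5: +1 new -> 34 infected
Step 6: +0 new -> 34 infected

Answer: 34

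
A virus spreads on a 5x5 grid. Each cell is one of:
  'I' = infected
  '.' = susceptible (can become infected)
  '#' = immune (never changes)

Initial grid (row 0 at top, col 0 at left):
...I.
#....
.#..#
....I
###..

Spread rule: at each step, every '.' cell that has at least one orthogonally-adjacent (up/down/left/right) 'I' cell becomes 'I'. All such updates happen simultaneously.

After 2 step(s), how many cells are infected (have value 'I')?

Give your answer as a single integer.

Step 0 (initial): 2 infected
Step 1: +5 new -> 7 infected
Step 2: +6 new -> 13 infected

Answer: 13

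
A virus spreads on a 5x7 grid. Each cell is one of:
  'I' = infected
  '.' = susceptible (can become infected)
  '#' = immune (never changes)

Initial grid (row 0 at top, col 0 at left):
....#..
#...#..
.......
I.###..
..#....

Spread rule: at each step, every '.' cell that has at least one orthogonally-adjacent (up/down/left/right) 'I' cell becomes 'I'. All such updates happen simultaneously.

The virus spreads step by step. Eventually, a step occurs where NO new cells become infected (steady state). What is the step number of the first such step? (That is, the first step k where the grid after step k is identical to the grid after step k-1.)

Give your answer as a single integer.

Answer: 11

Derivation:
Step 0 (initial): 1 infected
Step 1: +3 new -> 4 infected
Step 2: +2 new -> 6 infected
Step 3: +2 new -> 8 infected
Step 4: +3 new -> 11 infected
Step 5: +4 new -> 15 infected
Step 6: +2 new -> 17 infected
Step 7: +3 new -> 20 infected
Step 8: +4 new -> 24 infected
Step 9: +3 new -> 27 infected
Step 10: +1 new -> 28 infected
Step 11: +0 new -> 28 infected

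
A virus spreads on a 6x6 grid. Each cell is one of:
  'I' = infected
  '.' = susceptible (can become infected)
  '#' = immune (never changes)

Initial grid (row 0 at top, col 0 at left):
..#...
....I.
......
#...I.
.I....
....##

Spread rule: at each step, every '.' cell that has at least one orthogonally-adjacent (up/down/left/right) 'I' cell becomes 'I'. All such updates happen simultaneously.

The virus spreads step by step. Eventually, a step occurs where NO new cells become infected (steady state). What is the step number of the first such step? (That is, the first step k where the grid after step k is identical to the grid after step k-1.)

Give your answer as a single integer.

Step 0 (initial): 3 infected
Step 1: +11 new -> 14 infected
Step 2: +11 new -> 25 infected
Step 3: +4 new -> 29 infected
Step 4: +2 new -> 31 infected
Step 5: +1 new -> 32 infected
Step 6: +0 new -> 32 infected

Answer: 6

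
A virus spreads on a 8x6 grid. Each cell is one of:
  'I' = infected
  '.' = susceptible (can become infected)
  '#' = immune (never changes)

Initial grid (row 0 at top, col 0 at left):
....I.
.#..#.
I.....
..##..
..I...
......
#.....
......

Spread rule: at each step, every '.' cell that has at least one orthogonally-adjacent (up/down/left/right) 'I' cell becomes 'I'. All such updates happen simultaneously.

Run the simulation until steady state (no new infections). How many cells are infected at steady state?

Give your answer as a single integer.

Step 0 (initial): 3 infected
Step 1: +8 new -> 11 infected
Step 2: +11 new -> 22 infected
Step 3: +11 new -> 33 infected
Step 4: +6 new -> 39 infected
Step 5: +3 new -> 42 infected
Step 6: +1 new -> 43 infected
Step 7: +0 new -> 43 infected

Answer: 43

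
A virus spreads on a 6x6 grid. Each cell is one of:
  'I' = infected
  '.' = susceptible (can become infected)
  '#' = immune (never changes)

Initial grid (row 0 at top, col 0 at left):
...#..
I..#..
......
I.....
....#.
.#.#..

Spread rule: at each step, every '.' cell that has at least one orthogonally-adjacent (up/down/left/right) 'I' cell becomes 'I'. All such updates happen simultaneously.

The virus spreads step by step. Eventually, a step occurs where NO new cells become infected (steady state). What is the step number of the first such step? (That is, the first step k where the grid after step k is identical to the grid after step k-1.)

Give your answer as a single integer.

Step 0 (initial): 2 infected
Step 1: +5 new -> 7 infected
Step 2: +6 new -> 13 infected
Step 3: +4 new -> 17 infected
Step 4: +4 new -> 21 infected
Step 5: +2 new -> 23 infected
Step 6: +3 new -> 26 infected
Step 7: +3 new -> 29 infected
Step 8: +2 new -> 31 infected
Step 9: +0 new -> 31 infected

Answer: 9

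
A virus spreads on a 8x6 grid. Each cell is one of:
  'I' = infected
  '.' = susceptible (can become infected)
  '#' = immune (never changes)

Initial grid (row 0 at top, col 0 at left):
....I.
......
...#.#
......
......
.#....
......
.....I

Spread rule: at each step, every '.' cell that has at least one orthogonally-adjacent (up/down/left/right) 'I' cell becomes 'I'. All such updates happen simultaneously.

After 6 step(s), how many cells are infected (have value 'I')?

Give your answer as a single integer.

Answer: 41

Derivation:
Step 0 (initial): 2 infected
Step 1: +5 new -> 7 infected
Step 2: +7 new -> 14 infected
Step 3: +7 new -> 21 infected
Step 4: +9 new -> 30 infected
Step 5: +7 new -> 37 infected
Step 6: +4 new -> 41 infected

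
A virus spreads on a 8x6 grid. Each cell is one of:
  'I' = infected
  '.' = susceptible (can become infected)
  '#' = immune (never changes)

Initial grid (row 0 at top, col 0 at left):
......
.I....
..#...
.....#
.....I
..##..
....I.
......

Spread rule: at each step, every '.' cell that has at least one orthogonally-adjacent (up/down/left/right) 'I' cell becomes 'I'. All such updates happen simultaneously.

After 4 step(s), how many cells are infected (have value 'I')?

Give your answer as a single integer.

Answer: 41

Derivation:
Step 0 (initial): 3 infected
Step 1: +10 new -> 13 infected
Step 2: +10 new -> 23 infected
Step 3: +11 new -> 34 infected
Step 4: +7 new -> 41 infected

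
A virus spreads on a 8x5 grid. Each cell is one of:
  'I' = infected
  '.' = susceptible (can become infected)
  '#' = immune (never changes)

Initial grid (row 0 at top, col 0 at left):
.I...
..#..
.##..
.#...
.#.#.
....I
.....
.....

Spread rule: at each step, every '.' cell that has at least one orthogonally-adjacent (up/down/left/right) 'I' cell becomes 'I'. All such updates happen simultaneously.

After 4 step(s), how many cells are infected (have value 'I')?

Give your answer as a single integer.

Answer: 30

Derivation:
Step 0 (initial): 2 infected
Step 1: +6 new -> 8 infected
Step 2: +6 new -> 14 infected
Step 3: +9 new -> 23 infected
Step 4: +7 new -> 30 infected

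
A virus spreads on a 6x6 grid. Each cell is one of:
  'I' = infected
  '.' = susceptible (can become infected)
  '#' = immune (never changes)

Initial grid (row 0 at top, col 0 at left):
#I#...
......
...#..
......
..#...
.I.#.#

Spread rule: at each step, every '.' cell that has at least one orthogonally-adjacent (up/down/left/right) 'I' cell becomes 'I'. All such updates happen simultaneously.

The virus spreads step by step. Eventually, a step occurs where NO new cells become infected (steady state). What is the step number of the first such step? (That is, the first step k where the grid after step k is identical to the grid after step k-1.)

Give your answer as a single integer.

Step 0 (initial): 2 infected
Step 1: +4 new -> 6 infected
Step 2: +5 new -> 11 infected
Step 3: +5 new -> 16 infected
Step 4: +3 new -> 19 infected
Step 5: +5 new -> 24 infected
Step 6: +4 new -> 28 infected
Step 7: +2 new -> 30 infected
Step 8: +0 new -> 30 infected

Answer: 8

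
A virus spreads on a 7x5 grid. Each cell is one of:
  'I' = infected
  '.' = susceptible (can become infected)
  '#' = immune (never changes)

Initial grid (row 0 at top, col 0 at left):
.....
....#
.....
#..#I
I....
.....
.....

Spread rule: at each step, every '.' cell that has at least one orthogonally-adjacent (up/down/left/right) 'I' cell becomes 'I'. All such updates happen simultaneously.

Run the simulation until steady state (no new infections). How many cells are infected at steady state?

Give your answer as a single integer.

Answer: 32

Derivation:
Step 0 (initial): 2 infected
Step 1: +4 new -> 6 infected
Step 2: +7 new -> 13 infected
Step 3: +8 new -> 21 infected
Step 4: +6 new -> 27 infected
Step 5: +4 new -> 31 infected
Step 6: +1 new -> 32 infected
Step 7: +0 new -> 32 infected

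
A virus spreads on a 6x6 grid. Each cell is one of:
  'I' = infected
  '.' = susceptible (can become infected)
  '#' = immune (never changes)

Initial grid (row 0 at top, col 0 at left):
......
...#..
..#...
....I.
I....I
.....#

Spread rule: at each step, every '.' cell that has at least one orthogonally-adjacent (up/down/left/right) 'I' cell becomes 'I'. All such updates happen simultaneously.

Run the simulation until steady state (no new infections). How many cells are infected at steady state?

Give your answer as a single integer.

Step 0 (initial): 3 infected
Step 1: +7 new -> 10 infected
Step 2: +10 new -> 20 infected
Step 3: +6 new -> 26 infected
Step 4: +4 new -> 30 infected
Step 5: +3 new -> 33 infected
Step 6: +0 new -> 33 infected

Answer: 33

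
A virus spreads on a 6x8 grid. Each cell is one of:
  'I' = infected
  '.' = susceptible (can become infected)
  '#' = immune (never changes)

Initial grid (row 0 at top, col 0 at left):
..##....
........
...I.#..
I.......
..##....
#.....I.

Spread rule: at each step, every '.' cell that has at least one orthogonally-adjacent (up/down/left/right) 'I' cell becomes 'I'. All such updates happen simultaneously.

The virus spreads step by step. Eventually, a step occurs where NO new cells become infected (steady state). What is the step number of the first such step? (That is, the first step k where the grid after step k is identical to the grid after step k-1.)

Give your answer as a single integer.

Step 0 (initial): 3 infected
Step 1: +10 new -> 13 infected
Step 2: +11 new -> 24 infected
Step 3: +10 new -> 34 infected
Step 4: +5 new -> 39 infected
Step 5: +2 new -> 41 infected
Step 6: +1 new -> 42 infected
Step 7: +0 new -> 42 infected

Answer: 7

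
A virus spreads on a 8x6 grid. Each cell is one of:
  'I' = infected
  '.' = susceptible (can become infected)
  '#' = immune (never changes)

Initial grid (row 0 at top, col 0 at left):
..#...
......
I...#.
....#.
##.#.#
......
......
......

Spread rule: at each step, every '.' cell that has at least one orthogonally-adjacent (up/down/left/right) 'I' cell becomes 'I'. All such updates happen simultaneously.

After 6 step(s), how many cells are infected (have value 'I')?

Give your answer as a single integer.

Answer: 23

Derivation:
Step 0 (initial): 1 infected
Step 1: +3 new -> 4 infected
Step 2: +4 new -> 8 infected
Step 3: +4 new -> 12 infected
Step 4: +3 new -> 15 infected
Step 5: +3 new -> 18 infected
Step 6: +5 new -> 23 infected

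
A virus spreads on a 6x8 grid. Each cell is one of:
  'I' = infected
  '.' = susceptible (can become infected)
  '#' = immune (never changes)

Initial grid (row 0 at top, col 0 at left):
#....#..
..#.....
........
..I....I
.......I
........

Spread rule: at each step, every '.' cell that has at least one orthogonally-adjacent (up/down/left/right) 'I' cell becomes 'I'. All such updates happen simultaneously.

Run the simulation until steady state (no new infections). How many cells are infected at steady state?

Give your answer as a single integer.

Answer: 45

Derivation:
Step 0 (initial): 3 infected
Step 1: +8 new -> 11 infected
Step 2: +12 new -> 23 infected
Step 3: +12 new -> 35 infected
Step 4: +8 new -> 43 infected
Step 5: +2 new -> 45 infected
Step 6: +0 new -> 45 infected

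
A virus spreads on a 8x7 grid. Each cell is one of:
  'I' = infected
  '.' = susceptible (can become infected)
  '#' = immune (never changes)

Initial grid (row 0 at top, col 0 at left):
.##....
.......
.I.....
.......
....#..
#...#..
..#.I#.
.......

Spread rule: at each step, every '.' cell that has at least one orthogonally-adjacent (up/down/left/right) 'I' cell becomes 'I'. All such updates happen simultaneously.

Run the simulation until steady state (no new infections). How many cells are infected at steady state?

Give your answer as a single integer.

Answer: 49

Derivation:
Step 0 (initial): 2 infected
Step 1: +6 new -> 8 infected
Step 2: +9 new -> 17 infected
Step 3: +11 new -> 28 infected
Step 4: +7 new -> 35 infected
Step 5: +7 new -> 42 infected
Step 6: +6 new -> 48 infected
Step 7: +1 new -> 49 infected
Step 8: +0 new -> 49 infected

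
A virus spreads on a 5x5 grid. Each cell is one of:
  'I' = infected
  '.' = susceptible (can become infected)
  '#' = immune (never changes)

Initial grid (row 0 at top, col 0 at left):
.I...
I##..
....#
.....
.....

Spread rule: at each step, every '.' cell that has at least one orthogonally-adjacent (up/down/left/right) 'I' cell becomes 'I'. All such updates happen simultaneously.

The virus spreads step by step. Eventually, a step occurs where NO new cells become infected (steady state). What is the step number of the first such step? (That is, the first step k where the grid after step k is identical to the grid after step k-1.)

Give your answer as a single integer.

Answer: 8

Derivation:
Step 0 (initial): 2 infected
Step 1: +3 new -> 5 infected
Step 2: +3 new -> 8 infected
Step 3: +5 new -> 13 infected
Step 4: +4 new -> 17 infected
Step 5: +2 new -> 19 infected
Step 6: +2 new -> 21 infected
Step 7: +1 new -> 22 infected
Step 8: +0 new -> 22 infected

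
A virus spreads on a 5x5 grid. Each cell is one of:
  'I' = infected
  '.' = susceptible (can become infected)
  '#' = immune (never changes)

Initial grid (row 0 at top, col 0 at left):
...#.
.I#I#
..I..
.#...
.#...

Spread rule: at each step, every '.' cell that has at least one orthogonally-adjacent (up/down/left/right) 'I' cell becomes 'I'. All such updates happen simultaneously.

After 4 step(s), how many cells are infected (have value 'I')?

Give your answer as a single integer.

Answer: 19

Derivation:
Step 0 (initial): 3 infected
Step 1: +5 new -> 8 infected
Step 2: +6 new -> 14 infected
Step 3: +3 new -> 17 infected
Step 4: +2 new -> 19 infected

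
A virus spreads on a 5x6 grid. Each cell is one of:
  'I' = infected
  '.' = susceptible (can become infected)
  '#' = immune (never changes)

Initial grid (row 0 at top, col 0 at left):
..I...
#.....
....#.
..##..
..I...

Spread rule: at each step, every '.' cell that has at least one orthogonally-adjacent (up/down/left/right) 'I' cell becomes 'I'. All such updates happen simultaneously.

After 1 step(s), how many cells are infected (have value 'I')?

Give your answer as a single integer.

Step 0 (initial): 2 infected
Step 1: +5 new -> 7 infected

Answer: 7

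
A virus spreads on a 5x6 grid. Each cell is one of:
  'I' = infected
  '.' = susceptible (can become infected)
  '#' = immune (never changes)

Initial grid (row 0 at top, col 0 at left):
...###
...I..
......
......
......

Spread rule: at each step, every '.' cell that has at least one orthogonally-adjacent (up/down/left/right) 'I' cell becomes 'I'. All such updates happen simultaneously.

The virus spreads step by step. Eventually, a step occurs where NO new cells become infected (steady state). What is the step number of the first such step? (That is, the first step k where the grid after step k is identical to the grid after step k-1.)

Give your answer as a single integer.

Step 0 (initial): 1 infected
Step 1: +3 new -> 4 infected
Step 2: +6 new -> 10 infected
Step 3: +7 new -> 17 infected
Step 4: +6 new -> 23 infected
Step 5: +3 new -> 26 infected
Step 6: +1 new -> 27 infected
Step 7: +0 new -> 27 infected

Answer: 7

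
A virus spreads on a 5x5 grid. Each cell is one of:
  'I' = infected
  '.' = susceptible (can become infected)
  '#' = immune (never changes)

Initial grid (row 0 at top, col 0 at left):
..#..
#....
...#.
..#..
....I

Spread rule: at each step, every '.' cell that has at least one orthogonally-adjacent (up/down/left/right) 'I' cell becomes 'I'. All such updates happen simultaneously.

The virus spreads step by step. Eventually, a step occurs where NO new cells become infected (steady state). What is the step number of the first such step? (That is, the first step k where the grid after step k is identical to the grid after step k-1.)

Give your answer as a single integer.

Answer: 9

Derivation:
Step 0 (initial): 1 infected
Step 1: +2 new -> 3 infected
Step 2: +3 new -> 6 infected
Step 3: +2 new -> 8 infected
Step 4: +4 new -> 12 infected
Step 5: +4 new -> 16 infected
Step 6: +3 new -> 19 infected
Step 7: +1 new -> 20 infected
Step 8: +1 new -> 21 infected
Step 9: +0 new -> 21 infected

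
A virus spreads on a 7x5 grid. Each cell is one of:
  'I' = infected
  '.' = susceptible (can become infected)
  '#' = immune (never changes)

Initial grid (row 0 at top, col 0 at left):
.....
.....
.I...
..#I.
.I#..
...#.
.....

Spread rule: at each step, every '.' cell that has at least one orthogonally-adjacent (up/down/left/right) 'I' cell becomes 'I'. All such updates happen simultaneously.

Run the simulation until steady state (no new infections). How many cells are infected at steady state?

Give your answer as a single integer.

Step 0 (initial): 3 infected
Step 1: +9 new -> 12 infected
Step 2: +10 new -> 22 infected
Step 3: +7 new -> 29 infected
Step 4: +3 new -> 32 infected
Step 5: +0 new -> 32 infected

Answer: 32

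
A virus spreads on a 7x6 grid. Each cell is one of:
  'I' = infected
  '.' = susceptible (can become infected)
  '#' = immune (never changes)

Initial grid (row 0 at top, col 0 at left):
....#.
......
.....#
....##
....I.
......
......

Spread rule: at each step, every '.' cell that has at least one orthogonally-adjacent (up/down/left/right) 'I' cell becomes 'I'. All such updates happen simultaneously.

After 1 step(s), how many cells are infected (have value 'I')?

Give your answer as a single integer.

Step 0 (initial): 1 infected
Step 1: +3 new -> 4 infected

Answer: 4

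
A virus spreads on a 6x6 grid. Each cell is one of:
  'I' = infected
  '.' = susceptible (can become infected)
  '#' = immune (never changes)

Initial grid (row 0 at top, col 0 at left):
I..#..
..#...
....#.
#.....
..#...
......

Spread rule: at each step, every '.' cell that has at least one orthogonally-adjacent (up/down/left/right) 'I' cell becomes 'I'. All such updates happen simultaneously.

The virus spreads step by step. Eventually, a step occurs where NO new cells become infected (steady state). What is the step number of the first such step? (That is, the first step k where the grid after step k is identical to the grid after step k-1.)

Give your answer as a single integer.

Step 0 (initial): 1 infected
Step 1: +2 new -> 3 infected
Step 2: +3 new -> 6 infected
Step 3: +1 new -> 7 infected
Step 4: +2 new -> 9 infected
Step 5: +3 new -> 12 infected
Step 6: +4 new -> 16 infected
Step 7: +5 new -> 21 infected
Step 8: +5 new -> 26 infected
Step 9: +4 new -> 30 infected
Step 10: +1 new -> 31 infected
Step 11: +0 new -> 31 infected

Answer: 11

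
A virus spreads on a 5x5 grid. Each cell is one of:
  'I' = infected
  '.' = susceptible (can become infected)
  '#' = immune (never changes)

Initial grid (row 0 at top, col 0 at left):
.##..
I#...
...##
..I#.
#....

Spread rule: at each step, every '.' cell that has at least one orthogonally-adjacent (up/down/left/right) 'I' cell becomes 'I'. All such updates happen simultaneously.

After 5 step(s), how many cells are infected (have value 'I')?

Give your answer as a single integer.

Step 0 (initial): 2 infected
Step 1: +5 new -> 7 infected
Step 2: +5 new -> 12 infected
Step 3: +2 new -> 14 infected
Step 4: +3 new -> 17 infected
Step 5: +1 new -> 18 infected

Answer: 18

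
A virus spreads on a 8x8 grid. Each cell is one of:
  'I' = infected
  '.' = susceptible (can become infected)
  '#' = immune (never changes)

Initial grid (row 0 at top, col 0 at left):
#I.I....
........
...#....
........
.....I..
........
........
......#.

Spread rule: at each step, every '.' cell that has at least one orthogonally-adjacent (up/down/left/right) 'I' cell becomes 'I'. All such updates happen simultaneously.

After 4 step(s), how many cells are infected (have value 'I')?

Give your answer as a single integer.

Answer: 49

Derivation:
Step 0 (initial): 3 infected
Step 1: +8 new -> 11 infected
Step 2: +13 new -> 24 infected
Step 3: +15 new -> 39 infected
Step 4: +10 new -> 49 infected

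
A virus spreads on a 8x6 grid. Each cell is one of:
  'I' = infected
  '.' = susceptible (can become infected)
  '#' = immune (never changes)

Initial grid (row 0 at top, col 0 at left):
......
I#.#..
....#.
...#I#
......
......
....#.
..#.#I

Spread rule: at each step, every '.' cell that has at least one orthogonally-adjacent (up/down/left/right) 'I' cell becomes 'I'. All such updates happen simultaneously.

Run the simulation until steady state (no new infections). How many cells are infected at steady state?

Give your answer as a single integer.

Step 0 (initial): 3 infected
Step 1: +4 new -> 7 infected
Step 2: +7 new -> 14 infected
Step 3: +6 new -> 20 infected
Step 4: +8 new -> 28 infected
Step 5: +5 new -> 33 infected
Step 6: +4 new -> 37 infected
Step 7: +2 new -> 39 infected
Step 8: +1 new -> 40 infected
Step 9: +0 new -> 40 infected

Answer: 40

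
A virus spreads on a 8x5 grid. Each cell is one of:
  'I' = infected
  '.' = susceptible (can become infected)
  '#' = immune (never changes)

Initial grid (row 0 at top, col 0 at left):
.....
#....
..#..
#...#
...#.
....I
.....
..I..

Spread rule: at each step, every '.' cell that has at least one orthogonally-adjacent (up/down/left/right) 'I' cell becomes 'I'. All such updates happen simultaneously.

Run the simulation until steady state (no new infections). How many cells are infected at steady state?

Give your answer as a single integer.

Answer: 35

Derivation:
Step 0 (initial): 2 infected
Step 1: +6 new -> 8 infected
Step 2: +5 new -> 13 infected
Step 3: +3 new -> 16 infected
Step 4: +3 new -> 19 infected
Step 5: +3 new -> 22 infected
Step 6: +2 new -> 24 infected
Step 7: +4 new -> 28 infected
Step 8: +4 new -> 32 infected
Step 9: +3 new -> 35 infected
Step 10: +0 new -> 35 infected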